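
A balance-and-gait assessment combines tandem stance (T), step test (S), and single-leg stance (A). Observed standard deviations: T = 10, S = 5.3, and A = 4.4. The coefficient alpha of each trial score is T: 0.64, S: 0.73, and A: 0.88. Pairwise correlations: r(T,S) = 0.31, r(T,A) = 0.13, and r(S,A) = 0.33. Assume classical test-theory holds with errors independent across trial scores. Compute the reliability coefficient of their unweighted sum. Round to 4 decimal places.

0.7784

Var(T+S+A) = 10² + 5.3² + 4.4² + 2·[10·5.3·0.31 + 10·4.4·0.13 + 5.3·4.4·0.33] = 147.45 + 59.6912 = 207.141.
With uncorrelated errors the cross-covariances are all true-score covariance, so they carry over unchanged; only the diagonal terms shrink to ρᵢσᵢ².
True-score variance = [10²·0.64 + 5.3²·0.73 + 4.4²·0.88] + 59.6912 = 101.543 + 59.6912 = 161.234.
Reliability = 161.234 / 207.141 = 0.7784.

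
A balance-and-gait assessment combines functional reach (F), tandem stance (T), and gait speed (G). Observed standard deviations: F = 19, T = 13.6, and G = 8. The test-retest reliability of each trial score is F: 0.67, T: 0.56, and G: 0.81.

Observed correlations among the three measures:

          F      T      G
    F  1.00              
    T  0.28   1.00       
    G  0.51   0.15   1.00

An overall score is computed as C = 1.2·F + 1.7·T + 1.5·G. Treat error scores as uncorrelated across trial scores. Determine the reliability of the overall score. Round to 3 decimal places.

Var(C) = 1.2²·19² + 1.7²·13.6² + 1.5²·8² + 2·[2.04·19·13.6·0.28 + 1.8·19·8·0.51 + 2.55·13.6·8·0.15] = 1198.37 + 657.5 = 1855.87.
Because errors are independent across components, Cov(Tᵢ,Tⱼ) = Cov(Xᵢ,Xⱼ); the off-diagonal part of the true-score variance is the same as above.
True-score variance = [1.2²·19²·0.67 + 1.7²·13.6²·0.56 + 1.5²·8²·0.81] + 657.5 = 764.272 + 657.5 = 1421.77.
Reliability = 1421.77 / 1855.87 = 0.766.

0.766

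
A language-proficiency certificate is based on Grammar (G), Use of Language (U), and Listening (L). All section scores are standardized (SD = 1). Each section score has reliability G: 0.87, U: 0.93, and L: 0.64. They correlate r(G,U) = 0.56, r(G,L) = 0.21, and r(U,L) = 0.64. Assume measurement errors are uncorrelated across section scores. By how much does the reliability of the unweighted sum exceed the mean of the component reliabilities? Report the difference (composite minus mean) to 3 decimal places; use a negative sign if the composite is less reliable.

Var(sum) = 3 + 2.82 = 5.82; true-score variance = 2.44 + 2.82 = 5.26; composite reliability = 0.9038.
Mean component reliability = 0.8133.
Difference = 0.9038 − 0.8133 = 0.090.

0.090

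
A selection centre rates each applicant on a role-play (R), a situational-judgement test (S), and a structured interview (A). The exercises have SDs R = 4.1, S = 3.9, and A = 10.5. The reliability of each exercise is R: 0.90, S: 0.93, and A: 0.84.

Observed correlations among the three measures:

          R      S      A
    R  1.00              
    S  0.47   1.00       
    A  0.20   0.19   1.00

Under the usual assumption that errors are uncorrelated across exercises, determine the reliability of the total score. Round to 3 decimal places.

0.893

Var(R+S+A) = 4.1² + 3.9² + 10.5² + 2·[4.1·3.9·0.47 + 4.1·10.5·0.20 + 3.9·10.5·0.19] = 142.27 + 47.8116 = 190.082.
With uncorrelated errors the cross-covariances are all true-score covariance, so they carry over unchanged; only the diagonal terms shrink to ρᵢσᵢ².
True-score variance = [4.1²·0.90 + 3.9²·0.93 + 10.5²·0.84] + 47.8116 = 121.884 + 47.8116 = 169.696.
Reliability = 169.696 / 190.082 = 0.893.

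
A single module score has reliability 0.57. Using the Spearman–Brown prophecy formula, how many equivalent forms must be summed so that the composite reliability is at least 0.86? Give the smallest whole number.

k ≥ ρ*(1−ρ₁)/(ρ₁(1−ρ*)) = 0.86·0.43 / (0.57·0.14) = 4.634.
Smallest integer k = 5.

5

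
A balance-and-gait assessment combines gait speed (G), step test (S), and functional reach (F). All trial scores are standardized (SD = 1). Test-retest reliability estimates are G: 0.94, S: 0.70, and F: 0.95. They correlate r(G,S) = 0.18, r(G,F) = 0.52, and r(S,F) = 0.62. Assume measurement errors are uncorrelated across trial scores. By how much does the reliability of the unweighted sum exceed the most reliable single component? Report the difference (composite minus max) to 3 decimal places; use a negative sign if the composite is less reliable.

Var(sum) = 3 + 2.64 = 5.64; true-score variance = 2.59 + 2.64 = 5.23; composite reliability = 0.9273.
Max component reliability = 0.9500.
Difference = 0.9273 − 0.9500 = -0.023.

-0.023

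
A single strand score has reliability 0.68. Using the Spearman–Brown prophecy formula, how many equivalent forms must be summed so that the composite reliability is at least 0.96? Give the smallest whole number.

12

k ≥ ρ*(1−ρ₁)/(ρ₁(1−ρ*)) = 0.96·0.32 / (0.68·0.04) = 11.294.
Smallest integer k = 12.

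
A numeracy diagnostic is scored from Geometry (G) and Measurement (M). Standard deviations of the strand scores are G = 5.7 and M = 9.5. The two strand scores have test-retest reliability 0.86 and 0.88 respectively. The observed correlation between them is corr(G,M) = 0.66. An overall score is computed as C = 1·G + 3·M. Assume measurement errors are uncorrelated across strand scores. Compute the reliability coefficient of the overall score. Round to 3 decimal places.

Var(C) = 5.7² + 3²·9.5² + 2·[3·5.7·9.5·0.66] = 844.74 + 214.434 = 1059.17.
Because errors are independent across components, Cov(Tᵢ,Tⱼ) = Cov(Xᵢ,Xⱼ); the off-diagonal part of the true-score variance is the same as above.
True-score variance = [5.7²·0.86 + 3²·9.5²·0.88] + 214.434 = 742.721 + 214.434 = 957.155.
Reliability = 957.155 / 1059.17 = 0.904.

0.904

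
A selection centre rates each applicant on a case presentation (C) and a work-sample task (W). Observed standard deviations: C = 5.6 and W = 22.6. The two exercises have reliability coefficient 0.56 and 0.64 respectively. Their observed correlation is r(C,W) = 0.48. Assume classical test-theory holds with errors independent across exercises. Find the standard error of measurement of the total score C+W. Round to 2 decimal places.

14.06

Var(total) = 542.12 + 121.498 = 663.618.
True-score variance = 344.448 + 121.498 = 465.946, so reliability = 0.7021.
Error variance = 663.618 − 465.946 = 197.672; SEM = √197.672 = 14.06.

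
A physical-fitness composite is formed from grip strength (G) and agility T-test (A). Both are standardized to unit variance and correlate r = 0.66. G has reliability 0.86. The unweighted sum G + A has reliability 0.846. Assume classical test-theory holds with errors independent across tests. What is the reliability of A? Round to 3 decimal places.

Var(G+A) = 2 + 2·0.66 = 3.320.
True-score variance = ρ_G + ρ_A + 2·0.66, so 0.846 = (0.86 + ρ_A + 1.32) / 3.320.
ρ_A = 0.846·3.320 − 0.86 − 1.32 = 0.629.

0.629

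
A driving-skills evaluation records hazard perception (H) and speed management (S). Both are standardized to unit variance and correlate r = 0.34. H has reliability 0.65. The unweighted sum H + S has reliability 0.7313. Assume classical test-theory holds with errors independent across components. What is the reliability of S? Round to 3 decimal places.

Var(H+S) = 2 + 2·0.34 = 2.680.
True-score variance = ρ_H + ρ_S + 2·0.34, so 0.7313 = (0.65 + ρ_S + 0.68) / 2.680.
ρ_S = 0.7313·2.680 − 0.65 − 0.68 = 0.630.

0.630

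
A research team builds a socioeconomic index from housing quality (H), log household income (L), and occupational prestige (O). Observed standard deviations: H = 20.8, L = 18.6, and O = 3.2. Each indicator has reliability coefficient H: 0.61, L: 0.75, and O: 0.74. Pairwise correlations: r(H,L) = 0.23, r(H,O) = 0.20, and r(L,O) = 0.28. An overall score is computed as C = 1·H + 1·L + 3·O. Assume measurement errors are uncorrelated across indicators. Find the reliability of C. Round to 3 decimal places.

0.773

Var(C) = 20.8² + 18.6² + 3²·3.2² + 2·[20.8·18.6·0.23 + 3·20.8·3.2·0.20 + 3·18.6·3.2·0.28] = 870.76 + 357.83 = 1228.59.
Under uncorrelated errors the observed covariances equal the true-score covariances, so only the own-variance terms attenuate.
True-score variance = [20.8²·0.61 + 18.6²·0.75 + 3²·3.2²·0.74] + 357.83 = 591.579 + 357.83 = 949.409.
Reliability = 949.409 / 1228.59 = 0.773.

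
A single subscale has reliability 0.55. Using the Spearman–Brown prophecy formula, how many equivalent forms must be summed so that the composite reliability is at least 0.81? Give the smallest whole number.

k ≥ ρ*(1−ρ₁)/(ρ₁(1−ρ*)) = 0.81·0.45 / (0.55·0.19) = 3.488.
Smallest integer k = 4.

4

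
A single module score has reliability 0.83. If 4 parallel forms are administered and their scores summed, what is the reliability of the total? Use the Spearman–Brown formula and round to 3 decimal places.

ρ_k = kρ / (1 + (k−1)ρ) = 4·0.83 / (1 + 3·0.83) = 3.320 / 3.490 = 0.951.

0.951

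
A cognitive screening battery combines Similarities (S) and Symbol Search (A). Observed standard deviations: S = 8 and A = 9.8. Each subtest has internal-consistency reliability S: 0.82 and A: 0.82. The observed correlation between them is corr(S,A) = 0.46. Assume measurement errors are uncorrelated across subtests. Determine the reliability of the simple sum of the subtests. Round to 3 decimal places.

Var(S+A) = 8² + 9.8² + 2·[8·9.8·0.46] = 160.04 + 72.128 = 232.168.
With uncorrelated errors the cross-covariances are all true-score covariance, so they carry over unchanged; only the diagonal terms shrink to ρᵢσᵢ².
True-score variance = [8²·0.82 + 9.8²·0.82] + 72.128 = 131.233 + 72.128 = 203.361.
Reliability = 203.361 / 232.168 = 0.876.

0.876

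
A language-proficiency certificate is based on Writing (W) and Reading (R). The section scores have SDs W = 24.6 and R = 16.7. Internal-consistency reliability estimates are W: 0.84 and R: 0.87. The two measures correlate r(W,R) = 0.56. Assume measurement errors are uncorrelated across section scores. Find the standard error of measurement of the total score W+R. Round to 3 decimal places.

Var(total) = 884.05 + 460.118 = 1344.17.
True-score variance = 750.969 + 460.118 = 1211.09, so reliability = 0.9010.
Error variance = 1344.17 − 1211.09 = 133.081; SEM = √133.081 = 11.536.

11.536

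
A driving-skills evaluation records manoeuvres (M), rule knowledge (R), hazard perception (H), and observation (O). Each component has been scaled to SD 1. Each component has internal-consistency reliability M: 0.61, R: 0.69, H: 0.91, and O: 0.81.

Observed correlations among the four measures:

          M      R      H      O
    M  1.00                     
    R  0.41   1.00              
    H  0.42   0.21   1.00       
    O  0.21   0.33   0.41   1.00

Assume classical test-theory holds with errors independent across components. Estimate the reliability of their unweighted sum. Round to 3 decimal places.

0.877

Var(M+R+H+O) = 4 + 2·[0.41 + 0.42 + 0.21 + 0.21 + 0.33 + 0.41] = 4 + 3.98 = 7.98.
With uncorrelated errors the cross-covariances are all true-score covariance, so they carry over unchanged; only the diagonal terms shrink to ρᵢσᵢ².
True-score variance = [0.61 + 0.69 + 0.91 + 0.81] + 3.98 = 3.02 + 3.98 = 7.
Reliability = 7 / 7.98 = 0.877.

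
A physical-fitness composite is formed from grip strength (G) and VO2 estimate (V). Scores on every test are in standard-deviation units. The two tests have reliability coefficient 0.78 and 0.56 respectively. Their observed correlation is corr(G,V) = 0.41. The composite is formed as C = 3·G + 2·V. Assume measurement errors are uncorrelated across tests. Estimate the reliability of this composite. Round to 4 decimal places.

Var(C) = 3² + 2² + 2·[6·0.41] = 13 + 4.92 = 17.92.
Because errors are independent across components, Cov(Tᵢ,Tⱼ) = Cov(Xᵢ,Xⱼ); the off-diagonal part of the true-score variance is the same as above.
True-score variance = [3²·0.78 + 2²·0.56] + 4.92 = 9.26 + 4.92 = 14.18.
Reliability = 14.18 / 17.92 = 0.7913.

0.7913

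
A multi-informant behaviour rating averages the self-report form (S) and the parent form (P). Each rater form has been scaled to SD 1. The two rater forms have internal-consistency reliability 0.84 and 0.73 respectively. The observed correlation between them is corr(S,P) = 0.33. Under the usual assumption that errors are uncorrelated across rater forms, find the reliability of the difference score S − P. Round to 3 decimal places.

Var(S−P) = 1 + 1 − 2·0.33 = 2 − 0.66 = 1.34.
With uncorrelated errors the cross-covariances are all true-score covariance, so they carry over unchanged; only the diagonal terms shrink to ρᵢσᵢ².
True-score variance = [0.84 + 0.73] − 0.66 = 1.57 − 0.66 = 0.91.
Reliability = 0.91 / 1.34 = 0.679.

0.679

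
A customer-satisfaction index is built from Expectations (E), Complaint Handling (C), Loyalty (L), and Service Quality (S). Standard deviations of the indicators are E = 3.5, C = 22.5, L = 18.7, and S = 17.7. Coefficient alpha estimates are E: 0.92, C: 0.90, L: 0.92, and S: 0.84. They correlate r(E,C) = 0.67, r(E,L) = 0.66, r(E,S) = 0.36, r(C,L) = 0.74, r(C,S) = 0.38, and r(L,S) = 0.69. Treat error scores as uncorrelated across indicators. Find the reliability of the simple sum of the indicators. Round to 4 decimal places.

0.9537

Var(E+C+L+S) = 3.5² + 22.5² + 18.7² + 17.7² + 2·[3.5·22.5·0.67 + 3.5·18.7·0.66 + 3.5·17.7·0.36 + 22.5·18.7·0.74 + 22.5·17.7·0.38 + 18.7·17.7·0.69] = 1181.48 + 1618.67 = 2800.15.
Because errors are independent across components, Cov(Tᵢ,Tⱼ) = Cov(Xᵢ,Xⱼ); the off-diagonal part of the true-score variance is the same as above.
True-score variance = [3.5²·0.92 + 22.5²·0.90 + 18.7²·0.92 + 17.7²·0.84] + 1618.67 = 1051.77 + 1618.67 = 2670.44.
Reliability = 2670.44 / 2800.15 = 0.9537.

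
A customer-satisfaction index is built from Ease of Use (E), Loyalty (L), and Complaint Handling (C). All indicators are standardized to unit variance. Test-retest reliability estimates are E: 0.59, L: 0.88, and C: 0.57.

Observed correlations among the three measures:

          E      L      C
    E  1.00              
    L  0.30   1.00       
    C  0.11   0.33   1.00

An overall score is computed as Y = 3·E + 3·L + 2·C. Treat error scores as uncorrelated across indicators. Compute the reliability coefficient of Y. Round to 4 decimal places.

0.8014

Var(Y) = 3² + 3² + 2² + 2·[9·0.30 + 6·0.11 + 6·0.33] = 22 + 10.68 = 32.68.
Because errors are independent across components, Cov(Tᵢ,Tⱼ) = Cov(Xᵢ,Xⱼ); the off-diagonal part of the true-score variance is the same as above.
True-score variance = [3²·0.59 + 3²·0.88 + 2²·0.57] + 10.68 = 15.51 + 10.68 = 26.19.
Reliability = 26.19 / 32.68 = 0.8014.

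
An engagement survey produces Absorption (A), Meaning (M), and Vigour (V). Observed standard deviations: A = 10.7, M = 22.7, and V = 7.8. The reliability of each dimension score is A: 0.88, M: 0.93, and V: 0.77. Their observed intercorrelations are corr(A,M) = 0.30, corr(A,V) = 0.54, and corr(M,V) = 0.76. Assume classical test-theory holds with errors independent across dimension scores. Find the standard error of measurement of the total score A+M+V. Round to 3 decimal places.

Var(total) = 690.62 + 505.002 = 1195.62.
True-score variance = 626.818 + 505.002 = 1131.82, so reliability = 0.9466.
Error variance = 1195.62 − 1131.82 = 63.8023; SEM = √63.8023 = 7.988.

7.988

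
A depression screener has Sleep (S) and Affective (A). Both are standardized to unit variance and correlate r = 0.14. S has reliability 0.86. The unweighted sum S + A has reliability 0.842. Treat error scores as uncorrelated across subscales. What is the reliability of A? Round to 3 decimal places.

Var(S+A) = 2 + 2·0.14 = 2.280.
True-score variance = ρ_S + ρ_A + 2·0.14, so 0.842 = (0.86 + ρ_A + 0.28) / 2.280.
ρ_A = 0.842·2.280 − 0.86 − 0.28 = 0.780.

0.780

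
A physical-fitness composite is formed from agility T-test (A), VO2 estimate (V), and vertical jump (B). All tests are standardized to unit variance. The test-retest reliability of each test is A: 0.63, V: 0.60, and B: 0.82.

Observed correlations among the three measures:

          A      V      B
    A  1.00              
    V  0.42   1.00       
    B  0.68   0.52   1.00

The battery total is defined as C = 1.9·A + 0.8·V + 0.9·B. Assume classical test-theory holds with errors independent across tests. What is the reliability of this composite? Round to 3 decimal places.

0.815

Var(C) = 1.9² + 0.8² + 0.9² + 2·[1.52·0.42 + 1.71·0.68 + 0.72·0.52] = 5.06 + 4.3512 = 9.4112.
Under uncorrelated errors the observed covariances equal the true-score covariances, so only the own-variance terms attenuate.
True-score variance = [1.9²·0.63 + 0.8²·0.60 + 0.9²·0.82] + 4.3512 = 3.3225 + 4.3512 = 7.6737.
Reliability = 7.6737 / 9.4112 = 0.815.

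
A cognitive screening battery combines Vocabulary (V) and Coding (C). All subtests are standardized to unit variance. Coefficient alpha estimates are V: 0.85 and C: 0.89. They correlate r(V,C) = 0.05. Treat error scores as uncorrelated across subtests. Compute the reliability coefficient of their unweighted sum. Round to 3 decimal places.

Var(V+C) = 2 + 2·[0.05] = 2 + 0.1 = 2.1.
Under uncorrelated errors the observed covariances equal the true-score covariances, so only the own-variance terms attenuate.
True-score variance = [0.85 + 0.89] + 0.1 = 1.74 + 0.1 = 1.84.
Reliability = 1.84 / 2.1 = 0.876.

0.876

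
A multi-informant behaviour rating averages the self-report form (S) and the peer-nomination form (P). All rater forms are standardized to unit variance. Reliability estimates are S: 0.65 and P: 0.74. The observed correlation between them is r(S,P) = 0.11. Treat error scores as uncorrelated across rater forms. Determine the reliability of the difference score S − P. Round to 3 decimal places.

Var(S−P) = 1 + 1 − 2·0.11 = 2 − 0.22 = 1.78.
Under uncorrelated errors the observed covariances equal the true-score covariances, so only the own-variance terms attenuate.
True-score variance = [0.65 + 0.74] − 0.22 = 1.39 − 0.22 = 1.17.
Reliability = 1.17 / 1.78 = 0.657.

0.657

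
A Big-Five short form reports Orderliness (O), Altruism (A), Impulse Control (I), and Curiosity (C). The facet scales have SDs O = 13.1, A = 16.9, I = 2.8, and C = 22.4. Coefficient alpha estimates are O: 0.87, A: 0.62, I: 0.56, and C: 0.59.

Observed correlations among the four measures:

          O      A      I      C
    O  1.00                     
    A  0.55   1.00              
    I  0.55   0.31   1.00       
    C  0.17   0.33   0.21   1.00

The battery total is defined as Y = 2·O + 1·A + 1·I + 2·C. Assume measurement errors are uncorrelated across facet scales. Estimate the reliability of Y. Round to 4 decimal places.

0.7742

Var(Y) = 2²·13.1² + 16.9² + 2.8² + 2²·22.4² + 2·[2·13.1·16.9·0.55 + 2·13.1·2.8·0.55 + 4·13.1·22.4·0.17 + 16.9·2.8·0.31 + 2·16.9·22.4·0.33 + 2·2.8·22.4·0.21] = 2986.93 + 1548.55 = 4535.48.
Under uncorrelated errors the observed covariances equal the true-score covariances, so only the own-variance terms attenuate.
True-score variance = [2²·13.1²·0.87 + 16.9²·0.62 + 2.8²·0.56 + 2²·22.4²·0.59] + 1548.55 = 1962.82 + 1548.55 = 3511.38.
Reliability = 3511.38 / 4535.48 = 0.7742.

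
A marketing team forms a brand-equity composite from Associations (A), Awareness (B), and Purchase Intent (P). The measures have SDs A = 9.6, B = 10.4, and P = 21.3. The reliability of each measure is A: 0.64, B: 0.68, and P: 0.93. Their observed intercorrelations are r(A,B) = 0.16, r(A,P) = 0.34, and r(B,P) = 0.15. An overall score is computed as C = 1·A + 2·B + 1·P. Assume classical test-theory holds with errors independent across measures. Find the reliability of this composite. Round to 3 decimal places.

0.845

Var(C) = 9.6² + 2²·10.4² + 21.3² + 2·[2·9.6·10.4·0.16 + 9.6·21.3·0.34 + 2·10.4·21.3·0.15] = 978.49 + 335.856 = 1314.35.
Because errors are independent across components, Cov(Tᵢ,Tⱼ) = Cov(Xᵢ,Xⱼ); the off-diagonal part of the true-score variance is the same as above.
True-score variance = [9.6²·0.64 + 2²·10.4²·0.68 + 21.3²·0.93] + 335.856 = 775.109 + 335.856 = 1110.97.
Reliability = 1110.97 / 1314.35 = 0.845.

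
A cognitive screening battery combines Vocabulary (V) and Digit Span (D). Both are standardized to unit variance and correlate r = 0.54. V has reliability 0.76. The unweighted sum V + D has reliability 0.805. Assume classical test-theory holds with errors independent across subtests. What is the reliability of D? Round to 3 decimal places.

Var(V+D) = 2 + 2·0.54 = 3.080.
True-score variance = ρ_V + ρ_D + 2·0.54, so 0.805 = (0.76 + ρ_D + 1.08) / 3.080.
ρ_D = 0.805·3.080 − 0.76 − 1.08 = 0.639.

0.639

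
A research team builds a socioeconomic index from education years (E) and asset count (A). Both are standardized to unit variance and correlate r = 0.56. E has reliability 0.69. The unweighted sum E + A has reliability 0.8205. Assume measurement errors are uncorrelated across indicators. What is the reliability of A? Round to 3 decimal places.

Var(E+A) = 2 + 2·0.56 = 3.120.
True-score variance = ρ_E + ρ_A + 2·0.56, so 0.8205 = (0.69 + ρ_A + 1.12) / 3.120.
ρ_A = 0.8205·3.120 − 0.69 − 1.12 = 0.750.

0.750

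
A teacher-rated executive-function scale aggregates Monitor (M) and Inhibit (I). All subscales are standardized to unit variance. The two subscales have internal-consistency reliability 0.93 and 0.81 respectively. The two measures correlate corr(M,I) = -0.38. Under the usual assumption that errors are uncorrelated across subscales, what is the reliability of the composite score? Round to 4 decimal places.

0.7903

Var(M+I) = 2 + 2·[(-0.38)] = 2 − 0.76 = 1.24.
With uncorrelated errors the cross-covariances are all true-score covariance, so they carry over unchanged; only the diagonal terms shrink to ρᵢσᵢ².
True-score variance = [0.93 + 0.81] − 0.76 = 1.74 − 0.76 = 0.98.
Reliability = 0.98 / 1.24 = 0.7903.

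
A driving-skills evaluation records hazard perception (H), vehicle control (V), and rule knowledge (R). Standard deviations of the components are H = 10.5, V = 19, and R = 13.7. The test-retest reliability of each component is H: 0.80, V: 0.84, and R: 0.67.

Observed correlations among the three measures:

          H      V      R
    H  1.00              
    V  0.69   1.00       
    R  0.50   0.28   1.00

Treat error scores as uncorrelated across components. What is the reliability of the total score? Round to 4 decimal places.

Var(H+V+R) = 10.5² + 19² + 13.7² + 2·[10.5·19·0.69 + 10.5·13.7·0.50 + 19·13.7·0.28] = 658.94 + 564.928 = 1223.87.
Under uncorrelated errors the observed covariances equal the true-score covariances, so only the own-variance terms attenuate.
True-score variance = [10.5²·0.80 + 19²·0.84 + 13.7²·0.67] + 564.928 = 517.192 + 564.928 = 1082.12.
Reliability = 1082.12 / 1223.87 = 0.8842.

0.8842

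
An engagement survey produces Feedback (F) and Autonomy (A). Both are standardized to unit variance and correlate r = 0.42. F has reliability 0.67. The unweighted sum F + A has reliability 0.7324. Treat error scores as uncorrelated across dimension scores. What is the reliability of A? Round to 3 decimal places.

0.570

Var(F+A) = 2 + 2·0.42 = 2.840.
True-score variance = ρ_F + ρ_A + 2·0.42, so 0.7324 = (0.67 + ρ_A + 0.84) / 2.840.
ρ_A = 0.7324·2.840 − 0.67 − 0.84 = 0.570.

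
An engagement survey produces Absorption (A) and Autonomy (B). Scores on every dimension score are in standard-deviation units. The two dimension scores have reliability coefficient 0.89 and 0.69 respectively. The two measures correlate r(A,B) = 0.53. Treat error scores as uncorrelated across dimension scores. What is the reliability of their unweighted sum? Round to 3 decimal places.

Var(A+B) = 2 + 2·[0.53] = 2 + 1.06 = 3.06.
Because errors are independent across components, Cov(Tᵢ,Tⱼ) = Cov(Xᵢ,Xⱼ); the off-diagonal part of the true-score variance is the same as above.
True-score variance = [0.89 + 0.69] + 1.06 = 1.58 + 1.06 = 2.64.
Reliability = 2.64 / 3.06 = 0.863.

0.863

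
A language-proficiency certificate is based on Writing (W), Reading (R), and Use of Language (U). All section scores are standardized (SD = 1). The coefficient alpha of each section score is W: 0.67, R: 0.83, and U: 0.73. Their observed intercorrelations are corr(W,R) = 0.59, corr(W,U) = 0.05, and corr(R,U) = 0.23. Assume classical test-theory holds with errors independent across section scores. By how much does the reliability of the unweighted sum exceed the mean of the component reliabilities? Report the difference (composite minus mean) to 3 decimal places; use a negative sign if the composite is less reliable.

0.094

Var(sum) = 3 + 1.74 = 4.74; true-score variance = 2.23 + 1.74 = 3.97; composite reliability = 0.8376.
Mean component reliability = 0.7433.
Difference = 0.8376 − 0.7433 = 0.094.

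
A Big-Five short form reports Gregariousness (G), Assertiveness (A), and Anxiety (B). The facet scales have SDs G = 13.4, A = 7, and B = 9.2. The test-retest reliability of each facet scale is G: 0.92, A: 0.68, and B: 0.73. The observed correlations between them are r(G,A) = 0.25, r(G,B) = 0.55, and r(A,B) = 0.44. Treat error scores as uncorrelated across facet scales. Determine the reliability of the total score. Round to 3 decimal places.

Var(G+A+B) = 13.4² + 7² + 9.2² + 2·[13.4·7·0.25 + 13.4·9.2·0.55 + 7·9.2·0.44] = 313.2 + 239.18 = 552.38.
With uncorrelated errors the cross-covariances are all true-score covariance, so they carry over unchanged; only the diagonal terms shrink to ρᵢσᵢ².
True-score variance = [13.4²·0.92 + 7²·0.68 + 9.2²·0.73] + 239.18 = 260.302 + 239.18 = 499.482.
Reliability = 499.482 / 552.38 = 0.904.

0.904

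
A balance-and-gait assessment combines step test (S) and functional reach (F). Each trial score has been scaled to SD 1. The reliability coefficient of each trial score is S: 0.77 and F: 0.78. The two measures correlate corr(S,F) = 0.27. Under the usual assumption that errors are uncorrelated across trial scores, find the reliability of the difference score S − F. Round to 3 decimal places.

Var(S−F) = 1 + 1 − 2·0.27 = 2 − 0.54 = 1.46.
Because errors are independent across components, Cov(Tᵢ,Tⱼ) = Cov(Xᵢ,Xⱼ); the off-diagonal part of the true-score variance is the same as above.
True-score variance = [0.77 + 0.78] − 0.54 = 1.55 − 0.54 = 1.01.
Reliability = 1.01 / 1.46 = 0.692.

0.692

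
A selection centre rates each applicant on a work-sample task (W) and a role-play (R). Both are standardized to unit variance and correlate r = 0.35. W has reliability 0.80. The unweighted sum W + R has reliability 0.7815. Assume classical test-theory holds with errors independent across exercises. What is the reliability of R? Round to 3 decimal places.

Var(W+R) = 2 + 2·0.35 = 2.700.
True-score variance = ρ_W + ρ_R + 2·0.35, so 0.7815 = (0.80 + ρ_R + 0.70) / 2.700.
ρ_R = 0.7815·2.700 − 0.80 − 0.70 = 0.610.

0.610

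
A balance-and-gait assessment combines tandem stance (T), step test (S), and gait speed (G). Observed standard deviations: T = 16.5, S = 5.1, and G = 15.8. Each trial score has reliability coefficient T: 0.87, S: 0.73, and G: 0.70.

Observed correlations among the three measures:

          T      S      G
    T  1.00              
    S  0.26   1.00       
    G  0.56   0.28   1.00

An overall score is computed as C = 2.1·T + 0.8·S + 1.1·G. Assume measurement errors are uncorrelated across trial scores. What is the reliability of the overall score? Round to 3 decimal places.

0.891

Var(C) = 2.1²·16.5² + 0.8²·5.1² + 1.1²·15.8² + 2·[1.68·16.5·5.1·0.26 + 2.31·16.5·15.8·0.56 + 0.88·5.1·15.8·0.28] = 1519.33 + 787.706 = 2307.04.
Because errors are independent across components, Cov(Tᵢ,Tⱼ) = Cov(Xᵢ,Xⱼ); the off-diagonal part of the true-score variance is the same as above.
True-score variance = [2.1²·16.5²·0.87 + 0.8²·5.1²·0.73 + 1.1²·15.8²·0.70] + 787.706 = 1268.14 + 787.706 = 2055.84.
Reliability = 2055.84 / 2307.04 = 0.891.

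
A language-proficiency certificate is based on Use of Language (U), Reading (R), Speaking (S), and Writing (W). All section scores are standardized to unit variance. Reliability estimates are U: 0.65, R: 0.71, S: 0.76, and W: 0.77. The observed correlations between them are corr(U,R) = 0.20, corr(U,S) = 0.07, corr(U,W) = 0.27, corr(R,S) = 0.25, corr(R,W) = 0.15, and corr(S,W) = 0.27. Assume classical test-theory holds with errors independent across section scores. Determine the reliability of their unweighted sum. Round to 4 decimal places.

0.8271

Var(U+R+S+W) = 4 + 2·[0.20 + 0.07 + 0.27 + 0.25 + 0.15 + 0.27] = 4 + 2.42 = 6.42.
Under uncorrelated errors the observed covariances equal the true-score covariances, so only the own-variance terms attenuate.
True-score variance = [0.65 + 0.71 + 0.76 + 0.77] + 2.42 = 2.89 + 2.42 = 5.31.
Reliability = 5.31 / 6.42 = 0.8271.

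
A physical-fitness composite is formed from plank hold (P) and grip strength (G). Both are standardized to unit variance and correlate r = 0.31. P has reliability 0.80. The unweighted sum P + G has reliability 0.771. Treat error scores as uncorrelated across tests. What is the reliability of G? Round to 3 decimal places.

0.600

Var(P+G) = 2 + 2·0.31 = 2.620.
True-score variance = ρ_P + ρ_G + 2·0.31, so 0.771 = (0.80 + ρ_G + 0.62) / 2.620.
ρ_G = 0.771·2.620 − 0.80 − 0.62 = 0.600.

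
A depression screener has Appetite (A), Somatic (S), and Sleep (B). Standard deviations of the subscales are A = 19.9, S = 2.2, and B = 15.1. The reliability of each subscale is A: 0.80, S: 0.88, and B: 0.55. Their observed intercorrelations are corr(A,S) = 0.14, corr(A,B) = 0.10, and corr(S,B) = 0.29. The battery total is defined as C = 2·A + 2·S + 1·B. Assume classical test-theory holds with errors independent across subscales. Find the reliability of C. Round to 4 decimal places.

Var(C) = 2²·19.9² + 2²·2.2² + 15.1² + 2·[4·19.9·2.2·0.14 + 2·19.9·15.1·0.10 + 2·2.2·15.1·0.29] = 1831.41 + 207.765 = 2039.17.
Under uncorrelated errors the observed covariances equal the true-score covariances, so only the own-variance terms attenuate.
True-score variance = [2²·19.9²·0.80 + 2²·2.2²·0.88 + 15.1²·0.55] + 207.765 = 1409.67 + 207.765 = 1617.44.
Reliability = 1617.44 / 2039.17 = 0.7932.

0.7932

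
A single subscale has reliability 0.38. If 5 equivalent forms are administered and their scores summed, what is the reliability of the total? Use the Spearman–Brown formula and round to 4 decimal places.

ρ_k = kρ / (1 + (k−1)ρ) = 5·0.38 / (1 + 4·0.38) = 1.900 / 2.520 = 0.7540.

0.7540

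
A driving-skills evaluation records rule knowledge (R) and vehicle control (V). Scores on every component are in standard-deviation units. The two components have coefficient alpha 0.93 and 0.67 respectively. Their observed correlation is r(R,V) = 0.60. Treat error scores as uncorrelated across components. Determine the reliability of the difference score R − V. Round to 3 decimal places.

0.500

Var(R−V) = 1 + 1 − 2·0.60 = 2 − 1.2 = 0.8.
Because errors are independent across components, Cov(Tᵢ,Tⱼ) = Cov(Xᵢ,Xⱼ); the off-diagonal part of the true-score variance is the same as above.
True-score variance = [0.93 + 0.67] − 1.2 = 1.6 − 1.2 = 0.4.
Reliability = 0.4 / 0.8 = 0.500.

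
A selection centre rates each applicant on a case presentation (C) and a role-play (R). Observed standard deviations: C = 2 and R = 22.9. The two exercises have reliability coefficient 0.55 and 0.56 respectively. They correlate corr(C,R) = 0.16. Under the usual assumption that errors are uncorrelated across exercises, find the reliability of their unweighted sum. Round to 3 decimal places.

0.572

Var(C+R) = 2² + 22.9² + 2·[2·22.9·0.16] = 528.41 + 14.656 = 543.066.
Under uncorrelated errors the observed covariances equal the true-score covariances, so only the own-variance terms attenuate.
True-score variance = [2²·0.55 + 22.9²·0.56] + 14.656 = 295.87 + 14.656 = 310.526.
Reliability = 310.526 / 543.066 = 0.572.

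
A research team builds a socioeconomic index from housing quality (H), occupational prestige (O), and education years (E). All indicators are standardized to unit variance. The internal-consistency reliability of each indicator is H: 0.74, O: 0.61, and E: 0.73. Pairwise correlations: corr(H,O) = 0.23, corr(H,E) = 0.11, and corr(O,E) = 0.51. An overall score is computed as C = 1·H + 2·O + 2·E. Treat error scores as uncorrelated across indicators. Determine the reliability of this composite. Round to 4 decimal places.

0.7992

Var(C) = 1 + 2² + 2² + 2·[2·0.23 + 2·0.11 + 4·0.51] = 9 + 5.44 = 14.44.
Because errors are independent across components, Cov(Tᵢ,Tⱼ) = Cov(Xᵢ,Xⱼ); the off-diagonal part of the true-score variance is the same as above.
True-score variance = [0.74 + 2²·0.61 + 2²·0.73] + 5.44 = 6.1 + 5.44 = 11.54.
Reliability = 11.54 / 14.44 = 0.7992.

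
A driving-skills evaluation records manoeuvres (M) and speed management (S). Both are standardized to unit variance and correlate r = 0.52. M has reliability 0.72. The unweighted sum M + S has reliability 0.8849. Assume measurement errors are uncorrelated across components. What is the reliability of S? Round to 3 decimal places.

0.930

Var(M+S) = 2 + 2·0.52 = 3.040.
True-score variance = ρ_M + ρ_S + 2·0.52, so 0.8849 = (0.72 + ρ_S + 1.04) / 3.040.
ρ_S = 0.8849·3.040 − 0.72 − 1.04 = 0.930.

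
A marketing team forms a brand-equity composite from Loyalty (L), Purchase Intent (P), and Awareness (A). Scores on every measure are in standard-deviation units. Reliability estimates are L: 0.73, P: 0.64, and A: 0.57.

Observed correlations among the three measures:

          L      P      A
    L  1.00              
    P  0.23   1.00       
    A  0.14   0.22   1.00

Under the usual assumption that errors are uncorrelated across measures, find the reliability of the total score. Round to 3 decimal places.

Var(L+P+A) = 3 + 2·[0.23 + 0.14 + 0.22] = 3 + 1.18 = 4.18.
With uncorrelated errors the cross-covariances are all true-score covariance, so they carry over unchanged; only the diagonal terms shrink to ρᵢσᵢ².
True-score variance = [0.73 + 0.64 + 0.57] + 1.18 = 1.94 + 1.18 = 3.12.
Reliability = 3.12 / 4.18 = 0.746.

0.746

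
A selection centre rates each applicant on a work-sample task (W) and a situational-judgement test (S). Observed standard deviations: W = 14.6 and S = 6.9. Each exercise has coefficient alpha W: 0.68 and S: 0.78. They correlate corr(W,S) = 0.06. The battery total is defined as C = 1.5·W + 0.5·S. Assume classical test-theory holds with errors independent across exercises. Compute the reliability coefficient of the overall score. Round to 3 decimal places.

Var(C) = 1.5²·14.6² + 0.5²·6.9² + 2·[0.75·14.6·6.9·0.06] = 491.512 + 9.0666 = 500.579.
Under uncorrelated errors the observed covariances equal the true-score covariances, so only the own-variance terms attenuate.
True-score variance = [1.5²·14.6²·0.68 + 0.5²·6.9²·0.78] + 9.0666 = 335.419 + 9.0666 = 344.485.
Reliability = 344.485 / 500.579 = 0.688.

0.688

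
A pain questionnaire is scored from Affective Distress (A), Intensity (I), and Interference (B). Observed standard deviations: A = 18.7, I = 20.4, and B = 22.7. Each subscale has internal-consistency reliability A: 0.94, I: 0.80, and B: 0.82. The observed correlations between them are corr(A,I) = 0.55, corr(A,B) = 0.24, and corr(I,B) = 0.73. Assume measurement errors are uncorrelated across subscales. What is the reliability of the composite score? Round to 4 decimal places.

0.9237

Var(A+I+B) = 18.7² + 20.4² + 22.7² + 2·[18.7·20.4·0.55 + 18.7·22.7·0.24 + 20.4·22.7·0.73] = 1281.14 + 1299.48 = 2580.62.
Because errors are independent across components, Cov(Tᵢ,Tⱼ) = Cov(Xᵢ,Xⱼ); the off-diagonal part of the true-score variance is the same as above.
True-score variance = [18.7²·0.94 + 20.4²·0.80 + 22.7²·0.82] + 1299.48 = 1084.17 + 1299.48 = 2383.65.
Reliability = 2383.65 / 2580.62 = 0.9237.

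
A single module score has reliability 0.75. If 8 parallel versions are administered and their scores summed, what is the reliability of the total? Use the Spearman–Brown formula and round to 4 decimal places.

0.9600

ρ_k = kρ / (1 + (k−1)ρ) = 8·0.75 / (1 + 7·0.75) = 6.000 / 6.250 = 0.9600.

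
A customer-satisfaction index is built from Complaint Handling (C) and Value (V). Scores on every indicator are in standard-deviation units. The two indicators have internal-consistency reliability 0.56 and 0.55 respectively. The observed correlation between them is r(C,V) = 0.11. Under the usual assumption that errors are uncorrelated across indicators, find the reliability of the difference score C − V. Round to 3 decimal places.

0.500

Var(C−V) = 1 + 1 − 2·0.11 = 2 − 0.22 = 1.78.
Because errors are independent across components, Cov(Tᵢ,Tⱼ) = Cov(Xᵢ,Xⱼ); the off-diagonal part of the true-score variance is the same as above.
True-score variance = [0.56 + 0.55] − 0.22 = 1.11 − 0.22 = 0.89.
Reliability = 0.89 / 1.78 = 0.500.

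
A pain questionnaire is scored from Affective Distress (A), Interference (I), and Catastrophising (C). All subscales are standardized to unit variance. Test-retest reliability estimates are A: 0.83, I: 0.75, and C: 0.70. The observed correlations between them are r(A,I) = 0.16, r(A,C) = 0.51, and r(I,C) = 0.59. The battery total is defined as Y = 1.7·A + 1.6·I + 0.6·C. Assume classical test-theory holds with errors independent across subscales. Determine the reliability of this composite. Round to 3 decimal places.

0.860

Var(Y) = 1.7² + 1.6² + 0.6² + 2·[2.72·0.16 + 1.02·0.51 + 0.96·0.59] = 5.81 + 3.0436 = 8.8536.
Because errors are independent across components, Cov(Tᵢ,Tⱼ) = Cov(Xᵢ,Xⱼ); the off-diagonal part of the true-score variance is the same as above.
True-score variance = [1.7²·0.83 + 1.6²·0.75 + 0.6²·0.70] + 3.0436 = 4.5707 + 3.0436 = 7.6143.
Reliability = 7.6143 / 8.8536 = 0.860.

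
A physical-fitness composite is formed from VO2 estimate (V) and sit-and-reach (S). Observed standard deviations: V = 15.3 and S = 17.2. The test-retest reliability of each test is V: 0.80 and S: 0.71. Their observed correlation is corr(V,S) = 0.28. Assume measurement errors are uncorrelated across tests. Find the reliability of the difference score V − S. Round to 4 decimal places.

0.6534

Var(V−S) = 15.3² + 17.2² − 2·15.3·17.2·0.28 = 529.93 − 147.37 = 382.56.
Because errors are independent across components, Cov(Tᵢ,Tⱼ) = Cov(Xᵢ,Xⱼ); the off-diagonal part of the true-score variance is the same as above.
True-score variance = [15.3²·0.80 + 17.2²·0.71] − 147.37 = 397.318 − 147.37 = 249.949.
Reliability = 249.949 / 382.56 = 0.6534.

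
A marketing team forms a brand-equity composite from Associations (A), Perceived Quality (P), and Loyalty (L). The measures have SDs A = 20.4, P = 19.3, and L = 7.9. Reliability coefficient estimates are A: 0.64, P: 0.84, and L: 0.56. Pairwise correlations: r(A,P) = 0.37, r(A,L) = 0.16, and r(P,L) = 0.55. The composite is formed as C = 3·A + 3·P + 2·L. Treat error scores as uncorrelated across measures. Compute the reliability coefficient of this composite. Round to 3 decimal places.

Var(C) = 3²·20.4² + 3²·19.3² + 2²·7.9² + 2·[9·20.4·19.3·0.37 + 6·20.4·7.9·0.16 + 6·19.3·7.9·0.55] = 7347.49 + 3937.9 = 11285.4.
Under uncorrelated errors the observed covariances equal the true-score covariances, so only the own-variance terms attenuate.
True-score variance = [3²·20.4²·0.64 + 3²·19.3²·0.84 + 2²·7.9²·0.56] + 3937.9 = 5352.9 + 3937.9 = 9290.81.
Reliability = 9290.81 / 11285.4 = 0.823.

0.823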